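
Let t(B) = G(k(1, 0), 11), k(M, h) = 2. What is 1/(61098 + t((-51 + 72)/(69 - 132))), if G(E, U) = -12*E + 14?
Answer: 1/61088 ≈ 1.6370e-5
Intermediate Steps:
G(E, U) = 14 - 12*E
t(B) = -10 (t(B) = 14 - 12*2 = 14 - 24 = -10)
1/(61098 + t((-51 + 72)/(69 - 132))) = 1/(61098 - 10) = 1/61088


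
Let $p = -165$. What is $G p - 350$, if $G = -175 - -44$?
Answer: $21265$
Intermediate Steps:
$G = -131$ ($G = -175 + 44 = -131$)
$G p - 350 = \left(-131\right) \left(-165\right) - 350 = 21615 - 350 = 21265$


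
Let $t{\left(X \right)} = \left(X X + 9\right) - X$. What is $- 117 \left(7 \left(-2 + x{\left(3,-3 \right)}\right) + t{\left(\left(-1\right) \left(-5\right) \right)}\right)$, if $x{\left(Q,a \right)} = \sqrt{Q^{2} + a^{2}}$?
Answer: $-1755 - 2457 \sqrt{2} \approx -5229.7$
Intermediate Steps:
$t{\left(X \right)} = 9 + X^{2} - X$ ($t{\left(X \right)} = \left(X^{2} + 9\right) - X = \left(9 + X^{2}\right) - X = 9 + X^{2} - X$)
$- 117 \left(7 \left(-2 + x{\left(3,-3 \right)}\right) + t{\left(\left(-1\right) \left(-5\right) \right)}\right) = - 117 \left(7 \left(-2 + \sqrt{3^{2} + \left(-3\right)^{2}}\right) + \left(9 + \left(\left(-1\right) \left(-5\right)\right)^{2} - \left(-1\right) \left(-5\right)\right)\right) = - 117 \left(7 \left(-2 + \sqrt{9 + 9}\right) + \left(9 + 5^{2} - 5\right)\right) = - 117 \left(7 \left(-2 + \sqrt{18}\right) + \left(9 + 25 - 5\right)\right) = - 117 \left(7 \left(-2 + 3 \sqrt{2}\right) + 29\right) = - 117 \left(\left(-14 + 21 \sqrt{2}\right) + 29\right) = - 117 \left(15 + 21 \sqrt{2}\right) = -1755 - 2457 \sqrt{2}$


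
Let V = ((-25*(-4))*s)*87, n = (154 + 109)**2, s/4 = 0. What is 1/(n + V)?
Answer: 1/69169 ≈ 1.4457e-5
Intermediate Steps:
s = 0 (s = 4*0 = 0)
n = 69169 (n = 263**2 = 69169)
V = 0 (V = (-25*(-4)*0)*87 = (-5*(-20)*0)*87 = (100*0)*87 = 0*87 = 0)
1/(n + V) = 1/(69169 + 0) = 1/69169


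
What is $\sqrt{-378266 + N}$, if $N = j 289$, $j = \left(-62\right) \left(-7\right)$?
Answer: $14 i \sqrt{1290} \approx 502.83 i$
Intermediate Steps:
$j = 434$
$N = 125426$ ($N = 434 \cdot 289 = 125426$)
$\sqrt{-378266 + N} = \sqrt{-378266 + 125426} = \sqrt{-252840} = 14 i \sqrt{1290}$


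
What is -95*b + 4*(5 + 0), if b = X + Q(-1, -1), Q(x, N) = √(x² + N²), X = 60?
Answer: -5680 - 95*√2 ≈ -5814.4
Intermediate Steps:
Q(x, N) = √(N² + x²)
b = 60 + √2 (b = 60 + √((-1)² + (-1)²) = 60 + √(1 + 1) = 60 + √2 ≈ 61.414)
-95*b + 4*(5 + 0) = -95*(60 + √2) + 4*(5 + 0) = (-5700 - 95*√2) + 4*5 = (-5700 - 95*√2) + 20 = -5680 - 95*√2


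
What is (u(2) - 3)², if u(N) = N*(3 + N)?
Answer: 49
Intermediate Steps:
(u(2) - 3)² = (2*(3 + 2) - 3)² = (2*5 - 3)² = (10 - 3)² = 7² = 49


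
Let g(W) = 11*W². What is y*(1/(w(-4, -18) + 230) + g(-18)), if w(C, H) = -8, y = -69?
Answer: -18197807/74 ≈ -2.4592e+5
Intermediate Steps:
y*(1/(w(-4, -18) + 230) + g(-18)) = -69*(1/(-8 + 230) + 11*(-18)²) = -69*(1/222 + 11*324) = -69*(1/222 + 3564) = -69*791209/222 = -18197807/74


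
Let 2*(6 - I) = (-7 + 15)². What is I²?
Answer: 676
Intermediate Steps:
I = -26 (I = 6 - (-7 + 15)²/2 = 6 - ½*8² = 6 - ½*64 = 6 - 32 = -26)
I² = (-26)² = 676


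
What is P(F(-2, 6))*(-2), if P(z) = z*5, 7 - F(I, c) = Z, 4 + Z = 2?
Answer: -90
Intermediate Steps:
Z = -2 (Z = -4 + 2 = -2)
F(I, c) = 9 (F(I, c) = 7 - 1*(-2) = 7 + 2 = 9)
P(z) = 5*z
P(F(-2, 6))*(-2) = (5*9)*(-2) = 45*(-2) = -90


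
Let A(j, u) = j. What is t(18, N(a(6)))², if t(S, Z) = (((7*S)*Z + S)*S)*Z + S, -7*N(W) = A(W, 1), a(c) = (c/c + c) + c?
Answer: 2567448900/49 ≈ 5.2397e+7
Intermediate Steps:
a(c) = 1 + 2*c (a(c) = (1 + c) + c = 1 + 2*c)
N(W) = -W/7
t(S, Z) = S + S*Z*(S + 7*S*Z) (t(S, Z) = ((7*S*Z + S)*S)*Z + S = ((S + 7*S*Z)*S)*Z + S = (S*(S + 7*S*Z))*Z + S = S*Z*(S + 7*S*Z) + S = S + S*Z*(S + 7*S*Z))
t(18, N(a(6)))² = (18*(1 + 18*(-(1 + 2*6)/7) + 7*18*(-(1 + 2*6)/7)²))² = (18*(1 + 18*(-(1 + 12)/7) + 7*18*(-(1 + 12)/7)²))² = (18*(1 + 18*(-⅐*13) + 7*18*(-⅐*13)²))² = (18*(1 + 18*(-13/7) + 7*18*(-13/7)²))² = (18*(1 - 234/7 + 7*18*(169/49)))² = (18*(1 - 234/7 + 3042/7))² = (18*(2815/7))² = (50670/7)² = 2567448900/49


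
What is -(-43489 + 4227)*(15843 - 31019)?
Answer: -595840112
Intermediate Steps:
-(-43489 + 4227)*(15843 - 31019) = -(-39262)*(-15176) = -1*595840112 = -595840112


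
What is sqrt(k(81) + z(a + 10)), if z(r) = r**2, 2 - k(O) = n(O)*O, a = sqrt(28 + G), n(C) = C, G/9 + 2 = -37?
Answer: sqrt(-6782 + 20*I*sqrt(323)) ≈ 2.1816 + 82.382*I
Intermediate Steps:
G = -351 (G = -18 + 9*(-37) = -18 - 333 = -351)
a = I*sqrt(323) (a = sqrt(28 - 351) = sqrt(-323) = I*sqrt(323) ≈ 17.972*I)
k(O) = 2 - O**2 (k(O) = 2 - O*O = 2 - O**2)
sqrt(k(81) + z(a + 10)) = sqrt((2 - 1*81**2) + (I*sqrt(323) + 10)**2) = sqrt((2 - 1*6561) + (10 + I*sqrt(323))**2) = sqrt((2 - 6561) + (10 + I*sqrt(323))**2) = sqrt(-6559 + (10 + I*sqrt(323))**2)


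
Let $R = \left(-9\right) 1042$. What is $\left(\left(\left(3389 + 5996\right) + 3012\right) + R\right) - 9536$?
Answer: $-6517$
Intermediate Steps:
$R = -9378$
$\left(\left(\left(3389 + 5996\right) + 3012\right) + R\right) - 9536 = \left(\left(\left(3389 + 5996\right) + 3012\right) - 9378\right) - 9536 = \left(\left(9385 + 3012\right) - 9378\right) - 9536 = \left(12397 - 9378\right) - 9536 = 3019 - 9536 = -6517$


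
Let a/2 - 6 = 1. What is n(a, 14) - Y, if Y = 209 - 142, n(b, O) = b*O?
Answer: 129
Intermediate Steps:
a = 14 (a = 12 + 2*1 = 12 + 2 = 14)
n(b, O) = O*b
Y = 67
n(a, 14) - Y = 14*14 - 1*67 = 196 - 67 = 129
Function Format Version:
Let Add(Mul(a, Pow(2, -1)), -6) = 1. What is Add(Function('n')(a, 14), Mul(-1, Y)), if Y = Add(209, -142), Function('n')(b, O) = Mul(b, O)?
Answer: 129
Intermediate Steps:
a = 14 (a = Add(12, Mul(2, 1)) = Add(12, 2) = 14)
Function('n')(b, O) = Mul(O, b)
Y = 67
Add(Function('n')(a, 14), Mul(-1, Y)) = Add(Mul(14, 14), Mul(-1, 67)) = Add(196, -67) = 129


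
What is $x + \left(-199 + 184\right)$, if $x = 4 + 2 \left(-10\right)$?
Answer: $-31$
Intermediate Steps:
$x = -16$ ($x = 4 - 20 = -16$)
$x + \left(-199 + 184\right) = -16 + \left(-199 + 184\right) = -16 - 15 = -31$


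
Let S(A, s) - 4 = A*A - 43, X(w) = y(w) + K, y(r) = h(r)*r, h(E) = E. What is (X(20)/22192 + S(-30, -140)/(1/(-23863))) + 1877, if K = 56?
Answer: -2999448233/146 ≈ -2.0544e+7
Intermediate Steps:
y(r) = r² (y(r) = r*r = r²)
X(w) = 56 + w² (X(w) = w² + 56 = 56 + w²)
S(A, s) = -39 + A² (S(A, s) = 4 + (A*A - 43) = 4 + (A² - 43) = 4 + (-43 + A²) = -39 + A²)
(X(20)/22192 + S(-30, -140)/(1/(-23863))) + 1877 = ((56 + 20²)/22192 + (-39 + (-30)²)/(1/(-23863))) + 1877 = ((56 + 400)*(1/22192) + (-39 + 900)/(-1/23863)) + 1877 = (456*(1/22192) + 861*(-23863)) + 1877 = (3/146 - 20546043) + 1877 = -2999722275/146 + 1877 = -2999448233/146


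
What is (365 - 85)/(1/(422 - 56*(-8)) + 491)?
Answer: 243600/427171 ≈ 0.57026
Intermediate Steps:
(365 - 85)/(1/(422 - 56*(-8)) + 491) = 280/(1/(422 + 448) + 491) = 280/(1/870 + 491) = 280/(427171/870) = 280*(870/427171) = 243600/427171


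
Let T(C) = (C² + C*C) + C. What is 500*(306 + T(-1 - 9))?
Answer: 248000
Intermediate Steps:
T(C) = C + 2*C² (T(C) = (C² + C²) + C = 2*C² + C = C + 2*C²)
500*(306 + T(-1 - 9)) = 500*(306 + (-1 - 9)*(1 + 2*(-1 - 9))) = 500*(306 - 10*(1 + 2*(-10))) = 500*(306 - 10*(1 - 20)) = 500*(306 - 10*(-19)) = 500*(306 + 190) = 500*496 = 248000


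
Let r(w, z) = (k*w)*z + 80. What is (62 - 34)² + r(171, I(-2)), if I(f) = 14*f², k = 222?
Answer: 2126736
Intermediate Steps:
r(w, z) = 80 + 222*w*z (r(w, z) = (222*w)*z + 80 = 222*w*z + 80 = 80 + 222*w*z)
(62 - 34)² + r(171, I(-2)) = (62 - 34)² + (80 + 222*171*(14*(-2)²)) = 28² + (80 + 222*171*(14*4)) = 784 + (80 + 222*171*56) = 784 + (80 + 2125872) = 784 + 2125952 = 2126736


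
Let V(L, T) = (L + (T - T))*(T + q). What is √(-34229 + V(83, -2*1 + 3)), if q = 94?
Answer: 2*I*√6586 ≈ 162.31*I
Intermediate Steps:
V(L, T) = L*(94 + T) (V(L, T) = (L + (T - T))*(T + 94) = (L + 0)*(94 + T) = L*(94 + T))
√(-34229 + V(83, -2*1 + 3)) = √(-34229 + 83*(94 + (-2*1 + 3))) = √(-34229 + 83*(94 + (-2 + 3))) = √(-34229 + 83*(94 + 1)) = √(-34229 + 83*95) = √(-34229 + 7885) = √(-26344) = 2*I*√6586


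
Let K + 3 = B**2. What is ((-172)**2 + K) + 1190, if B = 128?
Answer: 47155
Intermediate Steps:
K = 16381 (K = -3 + 128**2 = -3 + 16384 = 16381)
((-172)**2 + K) + 1190 = ((-172)**2 + 16381) + 1190 = (29584 + 16381) + 1190 = 45965 + 1190 = 47155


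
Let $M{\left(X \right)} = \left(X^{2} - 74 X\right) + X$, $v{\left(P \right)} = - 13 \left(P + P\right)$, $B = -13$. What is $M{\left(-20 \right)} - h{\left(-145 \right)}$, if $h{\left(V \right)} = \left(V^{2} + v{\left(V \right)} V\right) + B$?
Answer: $527498$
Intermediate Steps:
$v{\left(P \right)} = - 26 P$ ($v{\left(P \right)} = - 13 \cdot 2 P = - 26 P$)
$M{\left(X \right)} = X^{2} - 73 X$
$h{\left(V \right)} = -13 - 25 V^{2}$ ($h{\left(V \right)} = \left(V^{2} + - 26 V V\right) - 13 = \left(V^{2} - 26 V^{2}\right) - 13 = - 25 V^{2} - 13 = -13 - 25 V^{2}$)
$M{\left(-20 \right)} - h{\left(-145 \right)} = - 20 \left(-73 - 20\right) - \left(-13 - 25 \left(-145\right)^{2}\right) = \left(-20\right) \left(-93\right) - \left(-13 - 525625\right) = 1860 - \left(-13 - 525625\right) = 1860 - -525638 = 1860 + 525638 = 527498$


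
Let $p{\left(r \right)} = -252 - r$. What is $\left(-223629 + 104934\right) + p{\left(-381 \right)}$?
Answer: $-118566$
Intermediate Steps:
$\left(-223629 + 104934\right) + p{\left(-381 \right)} = \left(-223629 + 104934\right) - -129 = -118695 + \left(-252 + 381\right) = -118695 + 129 = -118566$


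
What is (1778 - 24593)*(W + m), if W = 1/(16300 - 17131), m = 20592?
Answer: -130136387355/277 ≈ -4.6981e+8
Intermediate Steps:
W = -1/831 (W = 1/(-831) = -1/831 ≈ -0.0012034)
(1778 - 24593)*(W + m) = (1778 - 24593)*(-1/831 + 20592) = -22815*17111951/831 = -130136387355/277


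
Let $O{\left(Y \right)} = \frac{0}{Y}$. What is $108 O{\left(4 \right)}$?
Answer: $0$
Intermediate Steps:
$O{\left(Y \right)} = 0$
$108 O{\left(4 \right)} = 108 \cdot 0 = 0$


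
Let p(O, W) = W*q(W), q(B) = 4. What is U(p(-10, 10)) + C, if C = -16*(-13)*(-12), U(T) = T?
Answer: -2456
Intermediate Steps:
p(O, W) = 4*W (p(O, W) = W*4 = 4*W)
C = -2496 (C = 208*(-12) = -2496)
U(p(-10, 10)) + C = 4*10 - 2496 = 40 - 2496 = -2456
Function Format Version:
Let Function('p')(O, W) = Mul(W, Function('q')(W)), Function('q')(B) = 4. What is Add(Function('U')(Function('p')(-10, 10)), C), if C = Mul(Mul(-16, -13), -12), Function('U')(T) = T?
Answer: -2456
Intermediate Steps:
Function('p')(O, W) = Mul(4, W) (Function('p')(O, W) = Mul(W, 4) = Mul(4, W))
C = -2496 (C = Mul(208, -12) = -2496)
Add(Function('U')(Function('p')(-10, 10)), C) = Add(Mul(4, 10), -2496) = Add(40, -2496) = -2456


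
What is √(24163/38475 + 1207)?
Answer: 16*√3448462/855 ≈ 34.751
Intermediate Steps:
√(24163/38475 + 1207) = √(46463488/38475) = 16*√3448462/855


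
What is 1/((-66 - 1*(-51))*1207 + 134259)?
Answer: 1/116154 ≈ 8.6093e-6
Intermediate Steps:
1/((-66 - 1*(-51))*1207 + 134259) = 1/((-66 + 51)*1207 + 134259) = 1/(-15*1207 + 134259) = 1/(-18105 + 134259) = 1/116154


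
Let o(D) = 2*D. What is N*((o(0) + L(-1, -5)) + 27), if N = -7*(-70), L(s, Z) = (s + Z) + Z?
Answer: 7840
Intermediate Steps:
L(s, Z) = s + 2*Z (L(s, Z) = (Z + s) + Z = s + 2*Z)
N = 490
N*((o(0) + L(-1, -5)) + 27) = 490*((2*0 + (-1 + 2*(-5))) + 27) = 490*((0 + (-1 - 10)) + 27) = 490*((0 - 11) + 27) = 490*(-11 + 27) = 490*16 = 7840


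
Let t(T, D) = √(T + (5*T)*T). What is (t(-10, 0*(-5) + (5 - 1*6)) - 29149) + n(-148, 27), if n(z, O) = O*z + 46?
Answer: -33099 + 7*√10 ≈ -33077.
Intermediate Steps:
n(z, O) = 46 + O*z
t(T, D) = √(T + 5*T²)
(t(-10, 0*(-5) + (5 - 1*6)) - 29149) + n(-148, 27) = (√(-10*(1 + 5*(-10))) - 29149) + (46 + 27*(-148)) = (√(-10*(1 - 50)) - 29149) + (46 - 3996) = (√(-10*(-49)) - 29149) - 3950 = (√490 - 29149) - 3950 = (7*√10 - 29149) - 3950 = (-29149 + 7*√10) - 3950 = -33099 + 7*√10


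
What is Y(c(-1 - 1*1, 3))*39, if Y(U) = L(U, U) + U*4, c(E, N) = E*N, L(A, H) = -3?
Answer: -1053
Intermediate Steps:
Y(U) = -3 + 4*U (Y(U) = -3 + U*4 = -3 + 4*U)
Y(c(-1 - 1*1, 3))*39 = (-3 + 4*((-1 - 1*1)*3))*39 = (-3 + 4*((-1 - 1)*3))*39 = (-3 + 4*(-2*3))*39 = (-3 + 4*(-6))*39 = (-3 - 24)*39 = -27*39 = -1053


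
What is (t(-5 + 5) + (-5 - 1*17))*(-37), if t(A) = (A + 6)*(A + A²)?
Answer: 814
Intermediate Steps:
t(A) = (6 + A)*(A + A²)
(t(-5 + 5) + (-5 - 1*17))*(-37) = ((-5 + 5)*(6 + (-5 + 5)² + 7*(-5 + 5)) + (-5 - 1*17))*(-37) = (0*(6 + 0² + 7*0) + (-5 - 17))*(-37) = (0*(6 + 0 + 0) - 22)*(-37) = (0*6 - 22)*(-37) = (0 - 22)*(-37) = -22*(-37) = 814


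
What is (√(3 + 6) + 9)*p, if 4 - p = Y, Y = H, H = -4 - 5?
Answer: 156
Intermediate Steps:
H = -9
Y = -9
p = 13 (p = 4 - 1*(-9) = 4 + 9 = 13)
(√(3 + 6) + 9)*p = (√(3 + 6) + 9)*13 = (√9 + 9)*13 = (3 + 9)*13 = 12*13 = 156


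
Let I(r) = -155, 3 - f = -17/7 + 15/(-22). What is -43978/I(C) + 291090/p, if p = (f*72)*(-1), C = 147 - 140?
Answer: -330726737/875130 ≈ -377.92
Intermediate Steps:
f = 941/154 (f = 3 - (-17/7 + 15/(-22)) = 3 - (-17*1/7 + 15*(-1/22)) = 3 - (-17/7 - 15/22) = 3 - 1*(-479/154) = 3 + 479/154 = 941/154 ≈ 6.1104)
C = 7
p = -33876/77 (p = ((941/154)*72)*(-1) = (33876/77)*(-1) = -33876/77 ≈ -439.95)
-43978/I(C) + 291090/p = -43978/(-155) + 291090/(-33876/77) = -43978*(-1/155) + 291090*(-77/33876) = 43978/155 - 3735655/5646 = -330726737/875130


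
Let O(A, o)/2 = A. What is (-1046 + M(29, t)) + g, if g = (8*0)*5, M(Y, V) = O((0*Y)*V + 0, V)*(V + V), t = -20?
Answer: -1046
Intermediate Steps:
O(A, o) = 2*A
M(Y, V) = 0 (M(Y, V) = (2*((0*Y)*V + 0))*(V + V) = (2*(0*V + 0))*(2*V) = (2*(0 + 0))*(2*V) = (2*0)*(2*V) = 0*(2*V) = 0)
g = 0 (g = 0*5 = 0)
(-1046 + M(29, t)) + g = (-1046 + 0) + 0 = -1046 + 0 = -1046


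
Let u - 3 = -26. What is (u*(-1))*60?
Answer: 1380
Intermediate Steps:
u = -23 (u = 3 - 26 = -23)
(u*(-1))*60 = -23*(-1)*60 = 23*60 = 1380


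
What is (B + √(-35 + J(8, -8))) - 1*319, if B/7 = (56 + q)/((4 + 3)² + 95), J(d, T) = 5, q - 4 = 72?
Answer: -3751/12 + I*√30 ≈ -312.58 + 5.4772*I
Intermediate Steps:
q = 76 (q = 4 + 72 = 76)
B = 77/12 (B = 7*((56 + 76)/((4 + 3)² + 95)) = 7*(132/(7² + 95)) = 7*(132/(49 + 95)) = 7*(132/144) = 7*(132*(1/144)) = 7*(11/12) = 77/12 ≈ 6.4167)
(B + √(-35 + J(8, -8))) - 1*319 = (77/12 + √(-35 + 5)) - 1*319 = (77/12 + √(-30)) - 319 = (77/12 + I*√30) - 319 = -3751/12 + I*√30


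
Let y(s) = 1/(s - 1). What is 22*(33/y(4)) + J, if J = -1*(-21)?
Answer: 2199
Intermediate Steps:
y(s) = 1/(-1 + s)
J = 21
22*(33/y(4)) + J = 22*(33/(1/(-1 + 4))) + 21 = 22*(33/(1/3)) + 21 = 22*(33/(⅓)) + 21 = 22*(33*3) + 21 = 22*99 + 21 = 2178 + 21 = 2199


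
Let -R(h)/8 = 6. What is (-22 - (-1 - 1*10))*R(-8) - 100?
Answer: 428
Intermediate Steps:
R(h) = -48 (R(h) = -8*6 = -48)
(-22 - (-1 - 1*10))*R(-8) - 100 = (-22 - (-1 - 1*10))*(-48) - 100 = (-22 - (-1 - 10))*(-48) - 100 = (-22 - 1*(-11))*(-48) - 100 = (-22 + 11)*(-48) - 100 = -11*(-48) - 100 = 528 - 100 = 428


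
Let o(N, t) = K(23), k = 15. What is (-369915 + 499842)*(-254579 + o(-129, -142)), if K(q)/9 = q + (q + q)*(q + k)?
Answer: -31005779280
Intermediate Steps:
K(q) = 9*q + 18*q*(15 + q) (K(q) = 9*(q + (q + q)*(q + 15)) = 9*(q + (2*q)*(15 + q)) = 9*(q + 2*q*(15 + q)) = 9*q + 18*q*(15 + q))
o(N, t) = 15939 (o(N, t) = 9*23*(31 + 2*23) = 9*23*(31 + 46) = 9*23*77 = 15939)
(-369915 + 499842)*(-254579 + o(-129, -142)) = (-369915 + 499842)*(-254579 + 15939) = 129927*(-238640) = -31005779280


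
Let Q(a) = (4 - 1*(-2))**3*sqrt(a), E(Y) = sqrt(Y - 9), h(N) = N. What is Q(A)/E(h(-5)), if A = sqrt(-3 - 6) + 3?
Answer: -108*I*sqrt(42)*sqrt(1 + I)/7 ≈ 45.504 - 109.86*I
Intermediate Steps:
E(Y) = sqrt(-9 + Y)
A = 3 + 3*I (A = sqrt(-9) + 3 = 3*I + 3 = 3 + 3*I ≈ 3.0 + 3.0*I)
Q(a) = 216*sqrt(a) (Q(a) = (4 + 2)**3*sqrt(a) = 6**3*sqrt(a) = 216*sqrt(a))
Q(A)/E(h(-5)) = (216*sqrt(3 + 3*I))/(sqrt(-9 - 5)) = (216*sqrt(3 + 3*I))/(sqrt(-14)) = (216*sqrt(3 + 3*I))/((I*sqrt(14))) = (216*sqrt(3 + 3*I))*(-I*sqrt(14)/14) = -108*I*sqrt(14)*sqrt(3 + 3*I)/7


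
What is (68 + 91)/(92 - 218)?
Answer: -53/42 ≈ -1.2619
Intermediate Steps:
(68 + 91)/(92 - 218) = 159/(-126) = 159*(-1/126) = -53/42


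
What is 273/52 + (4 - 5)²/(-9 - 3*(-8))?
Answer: 319/60 ≈ 5.3167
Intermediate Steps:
273/52 + (4 - 5)²/(-9 - 3*(-8)) = 273*(1/52) + (-1)²/(-9 + 24) = 21/4 + 1/15 = 319/60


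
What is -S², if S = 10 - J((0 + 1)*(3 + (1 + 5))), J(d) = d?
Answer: -1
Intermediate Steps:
S = 1 (S = 10 - (0 + 1)*(3 + (1 + 5)) = 10 - (3 + 6) = 10 - 9 = 1)
-S² = -1*1² = -1*1 = -1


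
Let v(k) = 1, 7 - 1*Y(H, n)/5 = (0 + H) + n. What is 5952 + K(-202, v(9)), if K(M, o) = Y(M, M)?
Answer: 8007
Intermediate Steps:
Y(H, n) = 35 - 5*H - 5*n (Y(H, n) = 35 - 5*((0 + H) + n) = 35 - 5*(H + n) = 35 + (-5*H - 5*n) = 35 - 5*H - 5*n)
K(M, o) = 35 - 10*M (K(M, o) = 35 - 5*M - 5*M = 35 - 10*M)
5952 + K(-202, v(9)) = 5952 + (35 - 10*(-202)) = 5952 + (35 + 2020) = 5952 + 2055 = 8007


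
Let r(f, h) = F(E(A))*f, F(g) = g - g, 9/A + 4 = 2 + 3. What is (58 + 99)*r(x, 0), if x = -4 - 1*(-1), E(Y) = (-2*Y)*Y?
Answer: 0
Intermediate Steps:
A = 9 (A = 9/(-4 + (2 + 3)) = 9/(-4 + 5) = 9/1 = 9*1 = 9)
E(Y) = -2*Y**2
F(g) = 0
x = -3 (x = -4 + 1 = -3)
r(f, h) = 0 (r(f, h) = 0*f = 0)
(58 + 99)*r(x, 0) = (58 + 99)*0 = 157*0 = 0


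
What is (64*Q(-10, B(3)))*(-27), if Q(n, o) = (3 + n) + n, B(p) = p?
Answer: 29376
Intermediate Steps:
Q(n, o) = 3 + 2*n
(64*Q(-10, B(3)))*(-27) = (64*(3 + 2*(-10)))*(-27) = (64*(3 - 20))*(-27) = (64*(-17))*(-27) = -1088*(-27) = 29376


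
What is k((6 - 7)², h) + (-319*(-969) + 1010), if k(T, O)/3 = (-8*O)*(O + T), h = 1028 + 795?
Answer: -79493527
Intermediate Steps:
h = 1823
k(T, O) = -24*O*(O + T) (k(T, O) = 3*((-8*O)*(O + T)) = 3*(-8*O*(O + T)) = -24*O*(O + T))
k((6 - 7)², h) + (-319*(-969) + 1010) = -24*1823*(1823 + (6 - 7)²) + (-319*(-969) + 1010) = -24*1823*(1823 + (-1)²) + (309111 + 1010) = -24*1823*(1823 + 1) + 310121 = -24*1823*1824 + 310121 = -79803648 + 310121 = -79493527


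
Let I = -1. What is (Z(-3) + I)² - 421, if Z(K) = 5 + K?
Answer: -420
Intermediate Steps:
(Z(-3) + I)² - 421 = ((5 - 3) - 1)² - 421 = (2 - 1)² - 421 = 1² - 421 = 1 - 421 = -420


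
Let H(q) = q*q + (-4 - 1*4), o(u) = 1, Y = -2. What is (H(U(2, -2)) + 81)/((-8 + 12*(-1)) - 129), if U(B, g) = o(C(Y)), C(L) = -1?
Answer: -74/149 ≈ -0.49664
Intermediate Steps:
U(B, g) = 1
H(q) = -8 + q**2 (H(q) = q**2 + (-4 - 4) = q**2 - 8 = -8 + q**2)
(H(U(2, -2)) + 81)/((-8 + 12*(-1)) - 129) = ((-8 + 1**2) + 81)/((-8 + 12*(-1)) - 129) = ((-8 + 1) + 81)/((-8 - 12) - 129) = (-7 + 81)/(-20 - 129) = 74/(-149) = 74*(-1/149) = -74/149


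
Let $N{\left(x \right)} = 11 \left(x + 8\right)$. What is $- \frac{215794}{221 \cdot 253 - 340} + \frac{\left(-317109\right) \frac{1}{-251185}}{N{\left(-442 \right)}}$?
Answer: $- \frac{36969792765331}{9520108931410} \approx -3.8833$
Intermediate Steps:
$N{\left(x \right)} = 88 + 11 x$ ($N{\left(x \right)} = 11 \left(8 + x\right) = 88 + 11 x$)
$- \frac{215794}{221 \cdot 253 - 340} + \frac{\left(-317109\right) \frac{1}{-251185}}{N{\left(-442 \right)}} = - \frac{215794}{221 \cdot 253 - 340} + \frac{\left(-317109\right) \frac{1}{-251185}}{88 + 11 \left(-442\right)} = - \frac{215794}{55913 - 340} + \frac{\left(-317109\right) \left(- \frac{1}{251185}\right)}{88 - 4862} = - \frac{215794}{55573} + \frac{317109}{251185 \left(-4774\right)} = \left(-215794\right) \frac{1}{55573} + \frac{317109}{251185} \left(- \frac{1}{4774}\right) = - \frac{215794}{55573} - \frac{317109}{1199157190} = - \frac{36969792765331}{9520108931410}$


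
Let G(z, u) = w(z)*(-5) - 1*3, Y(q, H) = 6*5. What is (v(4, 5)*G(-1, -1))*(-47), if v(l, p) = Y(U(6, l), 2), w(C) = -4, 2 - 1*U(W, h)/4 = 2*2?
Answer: -23970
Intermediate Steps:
U(W, h) = -8 (U(W, h) = 8 - 8*2 = 8 - 4*4 = 8 - 16 = -8)
Y(q, H) = 30
v(l, p) = 30
G(z, u) = 17 (G(z, u) = -4*(-5) - 1*3 = 20 - 3 = 17)
(v(4, 5)*G(-1, -1))*(-47) = (30*17)*(-47) = 510*(-47) = -23970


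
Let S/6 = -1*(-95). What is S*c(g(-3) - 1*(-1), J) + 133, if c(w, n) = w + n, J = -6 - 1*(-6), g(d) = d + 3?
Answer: 703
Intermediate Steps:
g(d) = 3 + d
J = 0 (J = -6 + 6 = 0)
c(w, n) = n + w
S = 570 (S = 6*(-1*(-95)) = 6*95 = 570)
S*c(g(-3) - 1*(-1), J) + 133 = 570*(0 + ((3 - 3) - 1*(-1))) + 133 = 570*(0 + (0 + 1)) + 133 = 570*(0 + 1) + 133 = 570*1 + 133 = 570 + 133 = 703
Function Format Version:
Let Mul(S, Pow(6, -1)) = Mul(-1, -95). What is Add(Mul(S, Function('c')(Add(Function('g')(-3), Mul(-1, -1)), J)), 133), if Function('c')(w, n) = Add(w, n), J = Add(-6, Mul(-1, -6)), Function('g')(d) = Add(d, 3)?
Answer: 703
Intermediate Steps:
Function('g')(d) = Add(3, d)
J = 0 (J = Add(-6, 6) = 0)
Function('c')(w, n) = Add(n, w)
S = 570 (S = Mul(6, Mul(-1, -95)) = Mul(6, 95) = 570)
Add(Mul(S, Function('c')(Add(Function('g')(-3), Mul(-1, -1)), J)), 133) = Add(Mul(570, Add(0, Add(Add(3, -3), Mul(-1, -1)))), 133) = Add(Mul(570, Add(0, Add(0, 1))), 133) = Add(Mul(570, Add(0, 1)), 133) = Add(Mul(570, 1), 133) = Add(570, 133) = 703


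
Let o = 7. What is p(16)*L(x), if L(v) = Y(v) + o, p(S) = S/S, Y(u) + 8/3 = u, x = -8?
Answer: -11/3 ≈ -3.6667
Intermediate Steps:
Y(u) = -8/3 + u
p(S) = 1
L(v) = 13/3 + v (L(v) = (-8/3 + v) + 7 = 13/3 + v)
p(16)*L(x) = 1*(13/3 - 8) = 1*(-11/3) = -11/3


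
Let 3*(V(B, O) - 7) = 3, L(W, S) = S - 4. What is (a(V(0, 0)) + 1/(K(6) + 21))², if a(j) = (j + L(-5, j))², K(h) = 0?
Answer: 9150625/441 ≈ 20750.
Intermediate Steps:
L(W, S) = -4 + S
V(B, O) = 8 (V(B, O) = 7 + (⅓)*3 = 7 + 1 = 8)
a(j) = (-4 + 2*j)² (a(j) = (j + (-4 + j))² = (-4 + 2*j)²)
(a(V(0, 0)) + 1/(K(6) + 21))² = (4*(-2 + 8)² + 1/(0 + 21))² = (4*6² + 1/21)² = (4*36 + 1/21)² = (144 + 1/21)² = (3025/21)² = 9150625/441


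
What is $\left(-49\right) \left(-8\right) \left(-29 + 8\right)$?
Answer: $-8232$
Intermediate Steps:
$\left(-49\right) \left(-8\right) \left(-29 + 8\right) = 392 \left(-21\right) = -8232$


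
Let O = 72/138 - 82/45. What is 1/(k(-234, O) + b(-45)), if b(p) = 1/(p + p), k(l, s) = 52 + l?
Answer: -90/16381 ≈ -0.0054942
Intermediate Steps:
O = -1346/1035 (O = 72*(1/138) - 82*1/45 = 12/23 - 82/45 = -1346/1035 ≈ -1.3005)
b(p) = 1/(2*p)
1/(k(-234, O) + b(-45)) = 1/((52 - 234) + (½)/(-45)) = 1/(-182 + (½)*(-1/45)) = 1/(-182 - 1/90) = 1/(-16381/90) = -90/16381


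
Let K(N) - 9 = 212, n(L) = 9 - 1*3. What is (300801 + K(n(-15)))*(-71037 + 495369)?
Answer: 127733267304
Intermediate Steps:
n(L) = 6 (n(L) = 9 - 3 = 6)
K(N) = 221 (K(N) = 9 + 212 = 221)
(300801 + K(n(-15)))*(-71037 + 495369) = (300801 + 221)*(-71037 + 495369) = 301022*424332 = 127733267304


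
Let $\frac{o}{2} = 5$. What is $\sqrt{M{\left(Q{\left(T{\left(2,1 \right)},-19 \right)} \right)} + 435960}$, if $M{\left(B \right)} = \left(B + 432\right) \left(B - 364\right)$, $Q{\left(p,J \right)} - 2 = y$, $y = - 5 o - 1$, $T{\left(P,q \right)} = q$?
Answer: $7 \sqrt{5669} \approx 527.05$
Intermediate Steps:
$o = 10$ ($o = 2 \cdot 5 = 10$)
$y = -51$ ($y = \left(-5\right) 10 - 1 = -50 - 1 = -51$)
$Q{\left(p,J \right)} = -49$ ($Q{\left(p,J \right)} = 2 - 51 = -49$)
$M{\left(B \right)} = \left(-364 + B\right) \left(432 + B\right)$ ($M{\left(B \right)} = \left(432 + B\right) \left(-364 + B\right) = \left(-364 + B\right) \left(432 + B\right)$)
$\sqrt{M{\left(Q{\left(T{\left(2,1 \right)},-19 \right)} \right)} + 435960} = \sqrt{\left(-157248 + \left(-49\right)^{2} + 68 \left(-49\right)\right) + 435960} = \sqrt{\left(-157248 + 2401 - 3332\right) + 435960} = \sqrt{-158179 + 435960} = \sqrt{277781} = 7 \sqrt{5669}$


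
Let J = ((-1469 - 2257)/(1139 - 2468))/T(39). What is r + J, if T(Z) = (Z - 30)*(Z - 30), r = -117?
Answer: -155447/1329 ≈ -116.97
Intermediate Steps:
T(Z) = (-30 + Z)² (T(Z) = (-30 + Z)*(-30 + Z) = (-30 + Z)²)
J = 46/1329 (J = ((-1469 - 2257)/(1139 - 2468))/((-30 + 39)²) = (-3726/(-1329))/(9²) = -3726*(-1/1329)/81 = (1242/443)*(1/81) = 46/1329 ≈ 0.034612)
r + J = -117 + 46/1329 = -155447/1329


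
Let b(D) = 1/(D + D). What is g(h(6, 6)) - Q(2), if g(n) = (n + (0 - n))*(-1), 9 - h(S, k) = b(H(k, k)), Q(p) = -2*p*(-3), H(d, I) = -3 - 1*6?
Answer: -12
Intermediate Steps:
H(d, I) = -9 (H(d, I) = -3 - 6 = -9)
b(D) = 1/(2*D)
Q(p) = 6*p (Q(p) = -(-6)*p = 6*p)
h(S, k) = 163/18 (h(S, k) = 9 - 1/(2*(-9)) = 9 - (-1)/(2*9) = 9 - 1*(-1/18) = 9 + 1/18 = 163/18)
g(n) = 0 (g(n) = (n - n)*(-1) = 0*(-1) = 0)
g(h(6, 6)) - Q(2) = 0 - 6*2 = 0 - 1*12 = 0 - 12 = -12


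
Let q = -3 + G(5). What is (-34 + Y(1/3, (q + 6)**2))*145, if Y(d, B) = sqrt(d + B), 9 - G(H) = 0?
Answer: -4930 + 145*sqrt(1299)/3 ≈ -3188.0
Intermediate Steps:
G(H) = 9 (G(H) = 9 - 1*0 = 9 + 0 = 9)
q = 6 (q = -3 + 9 = 6)
Y(d, B) = sqrt(B + d)
(-34 + Y(1/3, (q + 6)**2))*145 = (-34 + sqrt((6 + 6)**2 + 1/3))*145 = (-34 + sqrt(12**2 + 1/3))*145 = (-34 + sqrt(144 + 1/3))*145 = (-34 + sqrt(433/3))*145 = (-34 + sqrt(1299)/3)*145 = -4930 + 145*sqrt(1299)/3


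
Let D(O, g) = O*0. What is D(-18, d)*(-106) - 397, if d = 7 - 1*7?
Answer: -397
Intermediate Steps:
d = 0 (d = 7 - 7 = 0)
D(O, g) = 0
D(-18, d)*(-106) - 397 = 0*(-106) - 397 = 0 - 397 = -397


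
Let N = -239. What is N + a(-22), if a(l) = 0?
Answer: -239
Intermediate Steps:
N + a(-22) = -239 + 0 = -239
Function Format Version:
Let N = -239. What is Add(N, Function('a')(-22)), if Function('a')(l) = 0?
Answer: -239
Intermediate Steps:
Add(N, Function('a')(-22)) = Add(-239, 0) = -239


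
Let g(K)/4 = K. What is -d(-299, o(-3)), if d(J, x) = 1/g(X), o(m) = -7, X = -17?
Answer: 1/68 ≈ 0.014706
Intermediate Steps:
g(K) = 4*K
d(J, x) = -1/68 (d(J, x) = 1/(4*(-17)) = 1/(-68) = -1/68)
-d(-299, o(-3)) = -1*(-1/68) = 1/68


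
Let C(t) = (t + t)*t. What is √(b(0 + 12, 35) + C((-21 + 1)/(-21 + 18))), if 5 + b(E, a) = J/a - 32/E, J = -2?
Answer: √894845/105 ≈ 9.0092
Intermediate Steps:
C(t) = 2*t² (C(t) = (2*t)*t = 2*t²)
b(E, a) = -5 - 32/E - 2/a (b(E, a) = -5 + (-2/a - 32/E) = -5 + (-32/E - 2/a) = -5 - 32/E - 2/a)
√(b(0 + 12, 35) + C((-21 + 1)/(-21 + 18))) = √((-5 - 32/(0 + 12) - 2/35) + 2*((-21 + 1)/(-21 + 18))²) = √((-5 - 32/12 - 2*1/35) + 2*(-20/(-3))²) = √((-5 - 32*1/12 - 2/35) + 2*(-20*(-⅓))²) = √((-5 - 8/3 - 2/35) + 2*(20/3)²) = √(-811/105 + 2*(400/9)) = √(-811/105 + 800/9) = √(25567/315) = √894845/105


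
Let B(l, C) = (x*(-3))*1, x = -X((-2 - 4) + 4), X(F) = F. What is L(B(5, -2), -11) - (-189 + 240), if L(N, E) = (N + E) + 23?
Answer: -45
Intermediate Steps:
x = 2 (x = -((-2 - 4) + 4) = -(-6 + 4) = -1*(-2) = 2)
B(l, C) = -6 (B(l, C) = (2*(-3))*1 = -6*1 = -6)
L(N, E) = 23 + E + N (L(N, E) = (E + N) + 23 = 23 + E + N)
L(B(5, -2), -11) - (-189 + 240) = (23 - 11 - 6) - (-189 + 240) = 6 - 1*51 = 6 - 51 = -45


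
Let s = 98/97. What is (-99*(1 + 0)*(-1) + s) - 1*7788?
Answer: -745735/97 ≈ -7688.0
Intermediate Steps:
s = 98/97 (s = 98*(1/97) = 98/97 ≈ 1.0103)
(-99*(1 + 0)*(-1) + s) - 1*7788 = (-99*(1 + 0)*(-1) + 98/97) - 1*7788 = (-99*(-1) + 98/97) - 7788 = (99 + 98/97) - 7788 = 9701/97 - 7788 = -745735/97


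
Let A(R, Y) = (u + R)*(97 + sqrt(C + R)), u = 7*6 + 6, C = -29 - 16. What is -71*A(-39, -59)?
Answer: -61983 - 1278*I*sqrt(21) ≈ -61983.0 - 5856.5*I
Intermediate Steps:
C = -45
u = 48 (u = 42 + 6 = 48)
A(R, Y) = (48 + R)*(97 + sqrt(-45 + R))
-71*A(-39, -59) = -71*(4656 + 48*sqrt(-45 - 39) + 97*(-39) - 39*sqrt(-45 - 39)) = -71*(4656 + 48*sqrt(-84) - 3783 - 78*I*sqrt(21)) = -71*(4656 + 48*(2*I*sqrt(21)) - 3783 - 78*I*sqrt(21)) = -71*(4656 + 96*I*sqrt(21) - 3783 - 78*I*sqrt(21)) = -71*(873 + 18*I*sqrt(21)) = -61983 - 1278*I*sqrt(21)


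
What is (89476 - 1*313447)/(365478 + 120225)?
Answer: -74657/161901 ≈ -0.46113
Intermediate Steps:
(89476 - 1*313447)/(365478 + 120225) = (89476 - 313447)/485703 = -223971*1/485703 = -74657/161901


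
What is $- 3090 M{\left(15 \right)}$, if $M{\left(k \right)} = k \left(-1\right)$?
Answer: $46350$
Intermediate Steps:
$M{\left(k \right)} = - k$
$- 3090 M{\left(15 \right)} = - 3090 \left(\left(-1\right) 15\right) = \left(-3090\right) \left(-15\right) = 46350$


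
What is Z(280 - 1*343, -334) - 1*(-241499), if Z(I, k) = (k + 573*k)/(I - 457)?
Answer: 31442799/130 ≈ 2.4187e+5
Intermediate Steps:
Z(I, k) = 574*k/(-457 + I) (Z(I, k) = (574*k)/(-457 + I) = 574*k/(-457 + I))
Z(280 - 1*343, -334) - 1*(-241499) = 574*(-334)/(-457 + (280 - 1*343)) - 1*(-241499) = 574*(-334)/(-457 + (280 - 343)) + 241499 = 574*(-334)/(-457 - 63) + 241499 = 574*(-334)/(-520) + 241499 = 574*(-334)*(-1/520) + 241499 = 47929/130 + 241499 = 31442799/130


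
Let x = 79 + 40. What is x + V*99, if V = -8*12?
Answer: -9385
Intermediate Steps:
V = -96
x = 119
x + V*99 = 119 - 96*99 = 119 - 9504 = -9385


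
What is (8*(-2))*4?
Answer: -64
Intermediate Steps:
(8*(-2))*4 = -16*4 = -64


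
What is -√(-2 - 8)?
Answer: -I*√10 ≈ -3.1623*I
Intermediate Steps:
-√(-2 - 8) = -√(-10) = -I*√10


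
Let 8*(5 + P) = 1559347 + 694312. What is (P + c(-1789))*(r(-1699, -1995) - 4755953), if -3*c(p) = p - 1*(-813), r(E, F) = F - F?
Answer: -32191452612745/24 ≈ -1.3413e+12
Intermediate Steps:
r(E, F) = 0
P = 2253619/8 (P = -5 + (1559347 + 694312)/8 = -5 + (⅛)*2253659 = -5 + 2253659/8 = 2253619/8 ≈ 2.8170e+5)
c(p) = -271 - p/3 (c(p) = -(p - 1*(-813))/3 = -(p + 813)/3 = -(813 + p)/3 = -271 - p/3)
(P + c(-1789))*(r(-1699, -1995) - 4755953) = (2253619/8 + (-271 - ⅓*(-1789)))*(0 - 4755953) = (2253619/8 + (-271 + 1789/3))*(-4755953) = (2253619/8 + 976/3)*(-4755953) = (6768665/24)*(-4755953) = -32191452612745/24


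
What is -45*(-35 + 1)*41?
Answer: 62730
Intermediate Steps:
-45*(-35 + 1)*41 = -45*(-34)*41 = 1530*41 = 62730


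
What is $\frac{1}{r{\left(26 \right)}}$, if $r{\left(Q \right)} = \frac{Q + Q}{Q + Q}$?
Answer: $1$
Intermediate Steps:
$r{\left(Q \right)} = 1$ ($r{\left(Q \right)} = \frac{2 Q}{2 Q} = 2 Q \frac{1}{2 Q} = 1$)
$\frac{1}{r{\left(26 \right)}} = 1^{-1} = 1$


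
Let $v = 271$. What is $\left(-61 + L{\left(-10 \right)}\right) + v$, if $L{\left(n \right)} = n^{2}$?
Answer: $310$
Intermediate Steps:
$\left(-61 + L{\left(-10 \right)}\right) + v = \left(-61 + \left(-10\right)^{2}\right) + 271 = \left(-61 + 100\right) + 271 = 39 + 271 = 310$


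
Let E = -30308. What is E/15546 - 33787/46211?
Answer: -962907845/359198103 ≈ -2.6807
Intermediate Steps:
E/15546 - 33787/46211 = -30308/15546 - 33787/46211 = -30308*1/15546 - 33787*1/46211 = -15154/7773 - 33787/46211 = -962907845/359198103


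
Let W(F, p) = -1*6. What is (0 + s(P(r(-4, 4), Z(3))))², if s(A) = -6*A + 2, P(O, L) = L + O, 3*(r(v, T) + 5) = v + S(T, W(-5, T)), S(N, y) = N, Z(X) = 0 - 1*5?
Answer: 3844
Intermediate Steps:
Z(X) = -5 (Z(X) = 0 - 5 = -5)
W(F, p) = -6
r(v, T) = -5 + T/3 + v/3 (r(v, T) = -5 + (v + T)/3 = -5 + (T + v)/3 = -5 + (T/3 + v/3) = -5 + T/3 + v/3)
s(A) = 2 - 6*A
(0 + s(P(r(-4, 4), Z(3))))² = (0 + (2 - 6*(-5 + (-5 + (⅓)*4 + (⅓)*(-4)))))² = (0 + (2 - 6*(-5 + (-5 + 4/3 - 4/3))))² = (0 + (2 - 6*(-5 - 5)))² = (0 + (2 - 6*(-10)))² = (0 + (2 + 60))² = (0 + 62)² = 62² = 3844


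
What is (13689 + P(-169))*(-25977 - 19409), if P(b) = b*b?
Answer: -1917558500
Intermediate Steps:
P(b) = b²
(13689 + P(-169))*(-25977 - 19409) = (13689 + (-169)²)*(-25977 - 19409) = (13689 + 28561)*(-45386) = 42250*(-45386) = -1917558500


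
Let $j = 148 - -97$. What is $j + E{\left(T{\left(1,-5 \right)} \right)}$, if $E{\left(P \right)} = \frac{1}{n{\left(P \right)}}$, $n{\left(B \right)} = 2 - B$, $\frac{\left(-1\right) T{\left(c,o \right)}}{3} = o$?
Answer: $\frac{3184}{13} \approx 244.92$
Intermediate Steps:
$T{\left(c,o \right)} = - 3 o$
$j = 245$ ($j = 148 + 97 = 245$)
$E{\left(P \right)} = \frac{1}{2 - P}$
$j + E{\left(T{\left(1,-5 \right)} \right)} = 245 - \frac{1}{-2 - -15} = 245 - \frac{1}{-2 + 15} = 245 - \frac{1}{13} = \frac{3184}{13}$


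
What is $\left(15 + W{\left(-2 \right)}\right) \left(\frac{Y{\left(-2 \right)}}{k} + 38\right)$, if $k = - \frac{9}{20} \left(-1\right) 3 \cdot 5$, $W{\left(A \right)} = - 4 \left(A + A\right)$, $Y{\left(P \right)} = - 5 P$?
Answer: $\frac{33046}{27} \approx 1223.9$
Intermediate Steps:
$W{\left(A \right)} = - 8 A$ ($W{\left(A \right)} = - 4 \cdot 2 A = - 8 A$)
$k = \frac{27}{4}$ ($k = \left(-9\right) \frac{1}{20} \left(\left(-3\right) 5\right) = \left(- \frac{9}{20}\right) \left(-15\right) = \frac{27}{4} \approx 6.75$)
$\left(15 + W{\left(-2 \right)}\right) \left(\frac{Y{\left(-2 \right)}}{k} + 38\right) = \left(15 - -16\right) \left(\frac{\left(-5\right) \left(-2\right)}{\frac{27}{4}} + 38\right) = \left(15 + 16\right) \left(10 \cdot \frac{4}{27} + 38\right) = 31 \left(\frac{40}{27} + 38\right) = 31 \cdot \frac{1066}{27} = \frac{33046}{27}$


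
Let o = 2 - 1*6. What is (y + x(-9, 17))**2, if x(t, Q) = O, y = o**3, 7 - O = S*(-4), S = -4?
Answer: 5329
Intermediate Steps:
O = -9 (O = 7 - (-4)*(-4) = 7 - 1*16 = 7 - 16 = -9)
o = -4 (o = 2 - 6 = -4)
y = -64 (y = (-4)**3 = -64)
x(t, Q) = -9
(y + x(-9, 17))**2 = (-64 - 9)**2 = (-73)**2 = 5329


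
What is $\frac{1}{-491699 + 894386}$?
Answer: $\frac{1}{402687} \approx 2.4833 \cdot 10^{-6}$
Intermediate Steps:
$\frac{1}{-491699 + 894386} = \frac{1}{402687}$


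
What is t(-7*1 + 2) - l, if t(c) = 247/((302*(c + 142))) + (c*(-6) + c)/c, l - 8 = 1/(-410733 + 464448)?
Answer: -28878031099/2222404410 ≈ -12.994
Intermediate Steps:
l = 429721/53715 (l = 8 + 1/(-410733 + 464448) = 8 + 1/53715 = 429721/53715 ≈ 8.0000)
t(c) = -5 + 247/(42884 + 302*c) (t(c) = 247/((302*(142 + c))) + (-6*c + c)/c = 247/(42884 + 302*c) + (-5*c)/c = 247/(42884 + 302*c) - 5 = -5 + 247/(42884 + 302*c))
t(-7*1 + 2) - l = (-214173 - 1510*(-7*1 + 2))/(302*(142 + (-7*1 + 2))) - 1*429721/53715 = (-214173 - 1510*(-7 + 2))/(302*(142 + (-7 + 2))) - 429721/53715 = (-214173 - 1510*(-5))/(302*(142 - 5)) - 429721/53715 = (1/302)*(-214173 + 7550)/137 - 429721/53715 = (1/302)*(1/137)*(-206623) - 429721/53715 = -206623/41374 - 429721/53715 = -28878031099/2222404410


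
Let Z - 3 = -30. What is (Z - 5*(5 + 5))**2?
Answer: 5929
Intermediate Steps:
Z = -27 (Z = 3 - 30 = -27)
(Z - 5*(5 + 5))**2 = (-27 - 5*(5 + 5))**2 = (-27 - 5*10)**2 = (-27 - 50)**2 = (-77)**2 = 5929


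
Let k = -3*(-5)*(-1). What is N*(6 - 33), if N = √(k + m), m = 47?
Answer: -108*√2 ≈ -152.74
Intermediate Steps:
k = -15 (k = 15*(-1) = -15)
N = 4*√2 (N = √(-15 + 47) = √32 = 4*√2 ≈ 5.6569)
N*(6 - 33) = (4*√2)*(6 - 33) = (4*√2)*(-27) = -108*√2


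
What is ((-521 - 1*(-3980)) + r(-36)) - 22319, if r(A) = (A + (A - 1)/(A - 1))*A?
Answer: -17600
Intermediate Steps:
r(A) = A*(1 + A) (r(A) = (A + (-1 + A)/(-1 + A))*A = (A + 1)*A = (1 + A)*A = A*(1 + A))
((-521 - 1*(-3980)) + r(-36)) - 22319 = ((-521 - 1*(-3980)) - 36*(1 - 36)) - 22319 = ((-521 + 3980) - 36*(-35)) - 22319 = (3459 + 1260) - 22319 = 4719 - 22319 = -17600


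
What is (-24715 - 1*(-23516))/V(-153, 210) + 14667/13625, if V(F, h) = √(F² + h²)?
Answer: 14667/13625 - 1199*√7501/22503 ≈ -3.5382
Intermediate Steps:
(-24715 - 1*(-23516))/V(-153, 210) + 14667/13625 = (-24715 - 1*(-23516))/(√((-153)² + 210²)) + 14667/13625 = (-24715 + 23516)/(√(23409 + 44100)) + 14667*(1/13625) = -1199*√7501/22503 + 14667/13625 = 14667/13625 - 1199*√7501/22503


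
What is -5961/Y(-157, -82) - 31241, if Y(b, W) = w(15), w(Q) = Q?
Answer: -158192/5 ≈ -31638.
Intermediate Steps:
Y(b, W) = 15
-5961/Y(-157, -82) - 31241 = -5961/15 - 31241 = -5961*1/15 - 31241 = -1987/5 - 31241 = -158192/5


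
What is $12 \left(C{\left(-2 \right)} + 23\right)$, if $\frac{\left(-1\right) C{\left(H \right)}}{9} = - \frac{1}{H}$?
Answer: $222$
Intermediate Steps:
$C{\left(H \right)} = \frac{9}{H}$ ($C{\left(H \right)} = - 9 \left(- \frac{1}{H}\right) = \frac{9}{H}$)
$12 \left(C{\left(-2 \right)} + 23\right) = 12 \left(\frac{9}{-2} + 23\right) = 12 \left(9 \left(- \frac{1}{2}\right) + 23\right) = 12 \left(- \frac{9}{2} + 23\right) = 12 \cdot \frac{37}{2} = 222$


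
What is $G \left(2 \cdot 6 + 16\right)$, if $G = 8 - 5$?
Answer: $84$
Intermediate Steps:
$G = 3$ ($G = 8 - 5 = 3$)
$G \left(2 \cdot 6 + 16\right) = 3 \left(2 \cdot 6 + 16\right) = 3 \left(12 + 16\right) = 3 \cdot 28 = 84$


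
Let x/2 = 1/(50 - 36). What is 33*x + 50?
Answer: 383/7 ≈ 54.714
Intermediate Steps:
x = ⅐ (x = 2/(50 - 36) = 2/14 = 2*(1/14) = ⅐ ≈ 0.14286)
33*x + 50 = 33*(⅐) + 50 = 33/7 + 50 = 383/7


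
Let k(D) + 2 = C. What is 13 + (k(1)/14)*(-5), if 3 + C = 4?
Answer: 187/14 ≈ 13.357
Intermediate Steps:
C = 1 (C = -3 + 4 = 1)
k(D) = -1 (k(D) = -2 + 1 = -1)
13 + (k(1)/14)*(-5) = 13 - 1/14*(-5) = 13 + 5/14 = 187/14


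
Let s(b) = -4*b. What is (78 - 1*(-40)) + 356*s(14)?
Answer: -19818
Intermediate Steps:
(78 - 1*(-40)) + 356*s(14) = (78 - 1*(-40)) + 356*(-4*14) = (78 + 40) + 356*(-56) = 118 - 19936 = -19818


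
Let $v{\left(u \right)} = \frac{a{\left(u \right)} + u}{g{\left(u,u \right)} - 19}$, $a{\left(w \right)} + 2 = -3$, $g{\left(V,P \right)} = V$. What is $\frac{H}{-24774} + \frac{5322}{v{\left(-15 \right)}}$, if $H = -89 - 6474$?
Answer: $\frac{1120734253}{123870} \approx 9047.7$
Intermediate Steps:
$a{\left(w \right)} = -5$ ($a{\left(w \right)} = -2 - 3 = -5$)
$H = -6563$ ($H = -89 - 6474 = -6563$)
$v{\left(u \right)} = \frac{-5 + u}{-19 + u}$ ($v{\left(u \right)} = \frac{-5 + u}{u - 19} = \frac{-5 + u}{-19 + u}$)
$\frac{H}{-24774} + \frac{5322}{v{\left(-15 \right)}} = - \frac{6563}{-24774} + \frac{5322}{\frac{1}{-19 - 15} \left(-5 - 15\right)} = \left(-6563\right) \left(- \frac{1}{24774}\right) + \frac{5322}{\frac{1}{-34} \left(-20\right)} = \frac{6563}{24774} + \frac{5322}{\left(- \frac{1}{34}\right) \left(-20\right)} = \frac{6563}{24774} + \frac{5322}{\frac{10}{17}} = \frac{6563}{24774} + 5322 \cdot \frac{17}{10} = \frac{6563}{24774} + \frac{45237}{5} = \frac{1120734253}{123870}$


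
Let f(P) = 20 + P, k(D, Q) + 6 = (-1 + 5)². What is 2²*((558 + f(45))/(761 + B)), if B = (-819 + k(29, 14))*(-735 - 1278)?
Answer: 178/116377 ≈ 0.0015295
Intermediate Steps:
k(D, Q) = 10 (k(D, Q) = -6 + (-1 + 5)² = -6 + 4² = -6 + 16 = 10)
B = 1628517 (B = (-819 + 10)*(-735 - 1278) = -809*(-2013) = 1628517)
2²*((558 + f(45))/(761 + B)) = 2²*((558 + (20 + 45))/(761 + 1628517)) = 4*((558 + 65)/1629278) = 4*(623*(1/1629278)) = 4*(89/232754) = 178/116377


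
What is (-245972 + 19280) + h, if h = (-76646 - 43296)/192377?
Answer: -43610446826/192377 ≈ -2.2669e+5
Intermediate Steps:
h = -119942/192377 (h = -119942*1/192377 = -119942/192377 ≈ -0.62347)
(-245972 + 19280) + h = (-245972 + 19280) - 119942/192377 = -226692 - 119942/192377 = -43610446826/192377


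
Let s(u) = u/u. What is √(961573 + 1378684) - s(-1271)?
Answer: -1 + √2340257 ≈ 1528.8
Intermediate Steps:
s(u) = 1
√(961573 + 1378684) - s(-1271) = √(961573 + 1378684) - 1*1 = √2340257 - 1 = -1 + √2340257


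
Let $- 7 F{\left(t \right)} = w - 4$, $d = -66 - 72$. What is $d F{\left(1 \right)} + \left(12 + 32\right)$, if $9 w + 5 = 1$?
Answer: $- \frac{916}{21} \approx -43.619$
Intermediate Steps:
$w = - \frac{4}{9}$ ($w = - \frac{5}{9} + \frac{1}{9} \cdot 1 = - \frac{5}{9} + \frac{1}{9} = - \frac{4}{9} \approx -0.44444$)
$d = -138$ ($d = -66 - 72 = -138$)
$F{\left(t \right)} = \frac{40}{63}$ ($F{\left(t \right)} = - \frac{- \frac{4}{9} - 4}{7} = \left(- \frac{1}{7}\right) \left(- \frac{40}{9}\right) = \frac{40}{63}$)
$d F{\left(1 \right)} + \left(12 + 32\right) = \left(-138\right) \frac{40}{63} + \left(12 + 32\right) = - \frac{1840}{21} + 44 = - \frac{916}{21}$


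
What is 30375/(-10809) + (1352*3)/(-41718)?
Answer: -24278251/8350553 ≈ -2.9074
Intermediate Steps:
30375/(-10809) + (1352*3)/(-41718) = 30375*(-1/10809) + 4056*(-1/41718) = -3375/1201 - 676/6953 = -24278251/8350553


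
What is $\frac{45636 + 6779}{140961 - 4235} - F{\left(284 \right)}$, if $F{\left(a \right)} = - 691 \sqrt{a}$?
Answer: $\frac{52415}{136726} + 1382 \sqrt{71} \approx 11645.0$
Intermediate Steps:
$\frac{45636 + 6779}{140961 - 4235} - F{\left(284 \right)} = \frac{45636 + 6779}{140961 - 4235} - - 691 \sqrt{284} = \frac{52415}{136726} - - 691 \cdot 2 \sqrt{71} = 52415 \cdot \frac{1}{136726} - - 1382 \sqrt{71} = \frac{52415}{136726} + 1382 \sqrt{71}$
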